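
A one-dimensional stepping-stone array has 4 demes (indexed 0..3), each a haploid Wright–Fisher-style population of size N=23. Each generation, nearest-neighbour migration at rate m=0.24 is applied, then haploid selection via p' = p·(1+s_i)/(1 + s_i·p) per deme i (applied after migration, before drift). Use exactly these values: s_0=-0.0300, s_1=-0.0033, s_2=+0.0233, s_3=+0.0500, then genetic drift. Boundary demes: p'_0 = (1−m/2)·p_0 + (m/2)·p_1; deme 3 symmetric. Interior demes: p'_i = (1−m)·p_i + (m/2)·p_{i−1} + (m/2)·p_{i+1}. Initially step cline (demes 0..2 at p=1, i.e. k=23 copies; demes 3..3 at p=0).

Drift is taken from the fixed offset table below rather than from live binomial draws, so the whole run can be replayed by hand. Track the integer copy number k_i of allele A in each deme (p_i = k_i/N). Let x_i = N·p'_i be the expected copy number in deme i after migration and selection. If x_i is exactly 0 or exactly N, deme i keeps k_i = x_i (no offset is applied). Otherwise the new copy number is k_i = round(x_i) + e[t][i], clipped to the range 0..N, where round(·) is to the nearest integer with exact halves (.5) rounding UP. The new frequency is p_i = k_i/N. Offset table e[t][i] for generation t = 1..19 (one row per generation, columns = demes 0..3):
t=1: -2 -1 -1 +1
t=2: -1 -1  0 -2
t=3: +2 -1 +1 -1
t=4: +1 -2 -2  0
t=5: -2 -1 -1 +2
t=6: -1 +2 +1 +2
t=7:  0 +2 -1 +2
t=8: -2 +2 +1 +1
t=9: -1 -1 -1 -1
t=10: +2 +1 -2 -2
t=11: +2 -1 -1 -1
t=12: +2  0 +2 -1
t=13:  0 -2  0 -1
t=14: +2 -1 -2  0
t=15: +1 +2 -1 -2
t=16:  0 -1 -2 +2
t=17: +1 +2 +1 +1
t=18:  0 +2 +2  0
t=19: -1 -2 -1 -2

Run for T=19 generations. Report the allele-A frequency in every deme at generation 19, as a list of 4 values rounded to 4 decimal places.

t=0: k=[23 23 23 0]
t=1: x=[23.0000 23.0000 20.2955 2.8807] k=[23 23 19 4]
t=2: x=[23.0000 22.5184 17.7736 6.0142] k=[23 22 18 4]
t=3: x=[22.8763 21.6358 16.9038 5.8913] k=[23 21 18 5]
t=4: x=[22.7527 20.8736 16.9038 6.7912] k=[23 19 15 7]
t=5: x=[22.5055 18.9891 14.6429 8.2158] k=[21 18 14 10]
t=6: x=[20.5747 17.8668 14.1259 10.7589] k=[20 20 15 13]
t=7: x=[19.9196 19.3900 15.4771 13.5131] k=[20 21 14 16]
t=8: x=[20.0424 20.0315 15.1992 15.9998] k=[18 22 16 17]
t=9: x=[18.3684 20.7934 16.9433 17.0966] k=[17 20 16 16]
t=10: x=[17.2293 19.1494 16.5871 16.2353] k=[19 20 15 14]
t=11: x=[19.0208 19.2697 15.5961 14.3845] k=[21 18 15 13]
t=12: x=[20.5747 17.9871 15.2389 13.5131] k=[23 18 17 13]
t=13: x=[22.3819 18.4680 16.7454 13.7510] k=[22 16 17 13]
t=14: x=[21.2309 16.8251 16.5079 13.7510] k=[23 16 15 14]
t=15: x=[22.1350 16.7049 15.1197 14.3845] k=[23 19 14 12]
t=16: x=[22.5055 18.8688 14.4839 12.5189] k=[23 18 12 15]
t=17: x=[22.3819 17.8668 13.2097 14.8979] k=[23 20 14 16]
t=18: x=[22.6290 19.6305 15.0800 15.9998] k=[23 22 17 16]
t=19: x=[22.8763 21.5154 17.5760 16.3529] k=[22 20 17 14]

[0.9565, 0.8696, 0.7391, 0.6087]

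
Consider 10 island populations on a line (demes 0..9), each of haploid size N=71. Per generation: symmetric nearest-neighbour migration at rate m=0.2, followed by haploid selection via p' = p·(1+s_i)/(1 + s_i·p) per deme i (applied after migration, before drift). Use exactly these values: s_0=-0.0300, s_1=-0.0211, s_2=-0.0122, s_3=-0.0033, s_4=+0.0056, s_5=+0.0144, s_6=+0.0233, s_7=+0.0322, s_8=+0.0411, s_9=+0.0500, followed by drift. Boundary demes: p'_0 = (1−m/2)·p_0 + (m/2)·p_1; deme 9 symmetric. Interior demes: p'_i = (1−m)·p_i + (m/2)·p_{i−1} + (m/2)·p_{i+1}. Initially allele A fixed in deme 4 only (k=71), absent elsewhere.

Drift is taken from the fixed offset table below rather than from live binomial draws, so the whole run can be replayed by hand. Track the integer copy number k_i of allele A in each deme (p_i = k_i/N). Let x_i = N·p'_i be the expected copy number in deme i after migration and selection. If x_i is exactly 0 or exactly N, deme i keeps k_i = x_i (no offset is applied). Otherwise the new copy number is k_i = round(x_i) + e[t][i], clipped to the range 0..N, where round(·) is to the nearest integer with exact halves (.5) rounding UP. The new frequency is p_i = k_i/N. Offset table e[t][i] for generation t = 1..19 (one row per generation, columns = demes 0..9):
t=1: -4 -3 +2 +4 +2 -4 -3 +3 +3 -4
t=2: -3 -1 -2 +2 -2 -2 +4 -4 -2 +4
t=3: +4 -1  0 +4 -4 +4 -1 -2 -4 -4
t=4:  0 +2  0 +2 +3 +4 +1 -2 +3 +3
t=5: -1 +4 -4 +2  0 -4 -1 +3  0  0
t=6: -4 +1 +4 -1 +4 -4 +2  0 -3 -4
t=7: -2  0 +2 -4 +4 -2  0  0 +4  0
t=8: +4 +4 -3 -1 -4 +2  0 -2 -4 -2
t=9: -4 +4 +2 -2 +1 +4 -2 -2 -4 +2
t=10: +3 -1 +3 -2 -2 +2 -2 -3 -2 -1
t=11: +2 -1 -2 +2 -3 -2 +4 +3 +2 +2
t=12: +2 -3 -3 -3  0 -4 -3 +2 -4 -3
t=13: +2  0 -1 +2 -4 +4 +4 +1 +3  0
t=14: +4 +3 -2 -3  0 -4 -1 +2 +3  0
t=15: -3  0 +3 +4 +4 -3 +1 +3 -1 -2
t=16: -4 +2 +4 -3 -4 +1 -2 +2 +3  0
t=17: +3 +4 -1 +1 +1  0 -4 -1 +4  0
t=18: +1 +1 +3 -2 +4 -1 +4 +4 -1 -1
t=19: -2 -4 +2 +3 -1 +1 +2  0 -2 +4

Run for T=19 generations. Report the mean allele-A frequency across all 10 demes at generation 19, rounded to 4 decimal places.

0.1732

t=0: k=[0 0 0 0 71 0 0 0 0 0]
t=1: x=[0.0000 0.0000 0.0000 7.0789 56.8633 7.1919 0.0000 0.0000 0.0000 0.0000] k=[0 0 0 11 59 3 0 0 0 0]
t=2: x=[0.0000 0.0000 1.0868 14.6615 48.6855 8.4054 0.3070 0.0000 0.0000 0.0000] k=[0 0 0 17 47 6 4 0 0 0]
t=3: x=[0.0000 0.0000 1.6798 18.2551 39.9976 10.0224 3.8837 0.4128 0.0000 0.0000] k=[0 0 2 22 36 14 3 0 0 0]
t=4: x=[0.0000 0.1958 3.7561 21.3506 32.4984 15.2707 3.8837 0.3096 0.0000 0.0000] k=[0 2 4 23 35 19 5 0 0 0]
t=5: x=[0.1940 1.9590 5.6360 22.2495 32.2983 19.4009 6.0258 0.5160 0.0000 0.0000] k=[0 6 2 24 32 15 5 4 0 0]
t=6: x=[0.5821 4.9018 4.5475 22.5491 29.5963 15.8755 6.0258 3.8127 0.4163 0.0000] k=[0 6 9 22 34 12 8 4 0 0]
t=7: x=[0.5821 5.5892 9.8950 21.8500 30.6973 13.9596 8.1650 4.1213 0.4163 0.0000] k=[0 6 12 18 35 12 8 4 4 0]
t=8: x=[0.5821 5.8839 11.8781 19.0539 31.0976 14.0605 8.1650 4.5326 3.7402 0.4199] k=[5 10 9 18 27 16 8 3 0 0]
t=9: x=[5.3474 9.2274 9.8950 17.9556 25.0905 16.4802 8.4703 3.2983 0.3123 0.0000] k=[1 13 12 16 26 20 6 1 0 0]
t=10: x=[2.1360 11.4931 12.3741 16.5580 24.4895 19.4009 7.0448 1.4442 0.1041 0.0000] k=[5 10 15 15 22 21 5 0 0 0]
t=11: x=[5.3474 9.8182 14.3589 15.6596 21.2831 19.7029 6.2297 0.5160 0.0000 0.0000] k=[7 9 12 18 18 18 10 4 0 0]
t=12: x=[7.0053 8.9321 12.1757 17.3566 18.0751 17.3870 10.4028 4.3270 0.4163 0.0000] k=[9 6 9 14 18 13 7 6 0 0]
t=13: x=[8.4701 6.4734 9.1021 13.8631 17.1726 13.0516 7.6559 5.6630 0.6244 0.0000] k=[10 6 8 16 13 17 12 7 4 0]
t=14: x=[9.3499 6.4734 8.5077 14.8611 13.7618 16.2787 12.2314 7.4077 4.0511 0.4199] k=[13 9 7 12 14 12 11 9 7 0]
t=15: x=[12.2874 9.0306 7.6161 11.6677 13.6615 12.2442 11.1142 9.2520 6.7418 0.7346] k=[9 9 11 16 18 9 12 12 6 0]
t=16: x=[8.7633 9.0306 11.1839 15.6596 16.9720 10.3255 11.9268 11.7066 6.2250 0.6297] k=[5 11 15 13 13 11 10 14 9 1]
t=17: x=[5.4449 10.6062 14.2596 13.1645 12.8587 11.2345 10.7078 13.4420 9.0122 1.8876] k=[8 15 13 14 14 11 7 12 13 2]
t=18: x=[8.4701 13.8606 13.1678 13.8631 13.7618 11.0326 8.0632 11.9109 12.2016 3.2479] k=[9 15 16 12 18 10 12 16 11 2]
t=19: x=[9.3499 14.2555 15.3518 12.9649 16.6711 11.1336 12.4345 15.4802 10.9684 3.0388] k=[7 10 17 16 16 12 14 15 9 7]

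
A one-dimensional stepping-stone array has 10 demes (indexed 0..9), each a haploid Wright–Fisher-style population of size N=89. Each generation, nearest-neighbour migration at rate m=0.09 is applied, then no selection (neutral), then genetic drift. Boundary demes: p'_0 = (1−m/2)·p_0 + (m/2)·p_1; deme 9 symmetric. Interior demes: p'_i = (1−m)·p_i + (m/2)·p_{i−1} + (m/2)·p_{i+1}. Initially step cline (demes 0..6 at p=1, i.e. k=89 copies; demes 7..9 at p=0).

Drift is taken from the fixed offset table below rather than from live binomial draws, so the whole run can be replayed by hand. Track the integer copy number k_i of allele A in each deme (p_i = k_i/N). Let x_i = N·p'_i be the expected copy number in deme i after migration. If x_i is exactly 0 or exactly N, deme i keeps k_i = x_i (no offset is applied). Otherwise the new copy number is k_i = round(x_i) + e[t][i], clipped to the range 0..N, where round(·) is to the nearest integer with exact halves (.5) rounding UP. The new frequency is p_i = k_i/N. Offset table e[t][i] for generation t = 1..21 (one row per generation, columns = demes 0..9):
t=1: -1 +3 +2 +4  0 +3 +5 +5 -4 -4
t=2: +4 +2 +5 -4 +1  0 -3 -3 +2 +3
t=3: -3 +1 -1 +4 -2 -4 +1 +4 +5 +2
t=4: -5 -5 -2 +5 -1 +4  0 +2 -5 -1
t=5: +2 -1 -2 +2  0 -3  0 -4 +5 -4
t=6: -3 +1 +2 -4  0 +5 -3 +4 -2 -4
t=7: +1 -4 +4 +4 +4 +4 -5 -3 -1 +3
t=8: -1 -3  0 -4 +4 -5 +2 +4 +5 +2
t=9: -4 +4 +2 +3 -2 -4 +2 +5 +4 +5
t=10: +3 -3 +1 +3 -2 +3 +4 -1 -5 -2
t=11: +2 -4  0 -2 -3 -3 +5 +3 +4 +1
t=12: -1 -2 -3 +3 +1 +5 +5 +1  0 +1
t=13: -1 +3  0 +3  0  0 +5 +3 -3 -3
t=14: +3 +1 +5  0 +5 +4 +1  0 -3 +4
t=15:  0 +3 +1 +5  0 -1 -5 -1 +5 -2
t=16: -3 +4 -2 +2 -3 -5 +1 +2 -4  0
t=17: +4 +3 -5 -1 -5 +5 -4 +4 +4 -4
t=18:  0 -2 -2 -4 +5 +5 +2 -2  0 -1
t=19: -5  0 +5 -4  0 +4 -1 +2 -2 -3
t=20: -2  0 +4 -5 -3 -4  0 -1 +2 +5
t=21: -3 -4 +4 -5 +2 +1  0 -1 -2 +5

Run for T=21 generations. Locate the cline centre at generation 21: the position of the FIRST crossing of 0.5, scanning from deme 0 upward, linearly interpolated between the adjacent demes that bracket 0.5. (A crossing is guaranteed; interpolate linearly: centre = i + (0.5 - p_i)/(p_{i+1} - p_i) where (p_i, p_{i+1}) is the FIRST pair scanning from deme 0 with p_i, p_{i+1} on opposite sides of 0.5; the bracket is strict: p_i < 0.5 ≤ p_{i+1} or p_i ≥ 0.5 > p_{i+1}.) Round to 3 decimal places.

t=0: k=[89 89 89 89 89 89 89 0 0 0]
t=1: x=[89.0000 89.0000 89.0000 89.0000 89.0000 89.0000 84.9950 4.0050 0.0000 0.0000] k=[89 89 89 89 89 89 89 9 0 0]
t=2: x=[89.0000 89.0000 89.0000 89.0000 89.0000 89.0000 85.4000 12.1950 0.4050 0.0000] k=[89 89 89 89 89 89 82 9 2 0]
t=3: x=[89.0000 89.0000 89.0000 89.0000 89.0000 88.6850 79.0300 11.9700 2.2250 0.0900] k=[89 89 89 89 89 85 80 16 7 2]
t=4: x=[89.0000 89.0000 89.0000 89.0000 88.8200 84.9550 77.3450 18.4750 7.1800 2.2250] k=[89 89 89 89 88 89 77 20 2 1]
t=5: x=[89.0000 89.0000 89.0000 88.9550 88.0900 88.4150 74.9750 21.7550 2.7650 1.0450] k=[89 89 89 89 88 85 75 18 8 0]
t=6: x=[89.0000 89.0000 89.0000 88.9550 87.9100 84.6850 72.8850 20.1150 8.0900 0.3600] k=[89 89 89 85 88 89 70 24 6 0]
t=7: x=[89.0000 89.0000 88.8200 85.3150 87.9100 88.1000 68.7850 25.2600 6.5400 0.2700] k=[89 89 89 89 89 89 64 22 6 3]
t=8: x=[89.0000 89.0000 89.0000 89.0000 89.0000 87.8750 63.2350 23.1700 6.5850 3.1350] k=[89 89 89 89 89 83 65 27 12 5]
t=9: x=[89.0000 89.0000 89.0000 89.0000 88.7300 82.4600 64.1000 28.0350 12.3600 5.3150] k=[89 89 89 89 87 78 66 33 16 10]
t=10: x=[89.0000 89.0000 89.0000 88.9100 86.6850 77.8650 65.0550 33.7200 16.4950 10.2700] k=[89 89 89 89 85 81 69 33 11 8]
t=11: x=[89.0000 89.0000 89.0000 88.8200 85.0000 80.6400 67.9200 33.6300 11.8550 8.1350] k=[89 89 89 87 82 78 73 37 16 9]
t=12: x=[89.0000 89.0000 88.9100 86.8650 82.0450 77.9550 71.6050 37.6750 16.6300 9.3150] k=[89 89 86 89 83 83 77 39 17 10]
t=13: x=[89.0000 88.8650 86.2700 88.5950 83.2700 82.7300 75.5600 39.7200 17.6750 10.3150] k=[89 89 86 89 83 83 81 43 15 7]
t=14: x=[89.0000 88.8650 86.2700 88.5950 83.2700 82.9100 79.3800 43.4500 15.9000 7.3600] k=[89 89 89 89 88 87 80 43 13 11]
t=15: x=[89.0000 89.0000 89.0000 88.9550 88.0000 86.7300 78.6500 43.3150 14.2600 11.0900] k=[89 89 89 89 88 86 74 42 19 9]
t=16: x=[89.0000 89.0000 89.0000 88.9550 87.9550 85.5500 73.1000 42.4050 19.5850 9.4500] k=[89 89 89 89 85 81 74 44 16 9]
t=17: x=[89.0000 89.0000 89.0000 88.8200 85.0000 80.8650 72.9650 44.0900 16.9450 9.3150] k=[89 89 89 88 80 86 69 48 21 5]
t=18: x=[89.0000 89.0000 88.9550 87.6850 80.6300 84.9650 68.8200 47.7300 21.4950 5.7200] k=[89 89 87 84 86 89 71 46 21 5]
t=19: x=[89.0000 88.9100 86.9550 84.2250 86.0450 88.0550 70.6850 46.0000 21.4050 5.7200] k=[89 89 89 80 86 89 70 48 19 3]
t=20: x=[89.0000 89.0000 88.5950 80.6750 85.8650 88.0100 69.8650 47.6850 19.5850 3.7200] k=[89 89 89 76 83 84 70 47 22 9]
t=21: x=[89.0000 89.0000 88.4150 76.9000 82.7300 83.3250 69.5950 46.9100 22.5400 9.5850] k=[89 89 89 72 85 84 70 46 21 15]

7.060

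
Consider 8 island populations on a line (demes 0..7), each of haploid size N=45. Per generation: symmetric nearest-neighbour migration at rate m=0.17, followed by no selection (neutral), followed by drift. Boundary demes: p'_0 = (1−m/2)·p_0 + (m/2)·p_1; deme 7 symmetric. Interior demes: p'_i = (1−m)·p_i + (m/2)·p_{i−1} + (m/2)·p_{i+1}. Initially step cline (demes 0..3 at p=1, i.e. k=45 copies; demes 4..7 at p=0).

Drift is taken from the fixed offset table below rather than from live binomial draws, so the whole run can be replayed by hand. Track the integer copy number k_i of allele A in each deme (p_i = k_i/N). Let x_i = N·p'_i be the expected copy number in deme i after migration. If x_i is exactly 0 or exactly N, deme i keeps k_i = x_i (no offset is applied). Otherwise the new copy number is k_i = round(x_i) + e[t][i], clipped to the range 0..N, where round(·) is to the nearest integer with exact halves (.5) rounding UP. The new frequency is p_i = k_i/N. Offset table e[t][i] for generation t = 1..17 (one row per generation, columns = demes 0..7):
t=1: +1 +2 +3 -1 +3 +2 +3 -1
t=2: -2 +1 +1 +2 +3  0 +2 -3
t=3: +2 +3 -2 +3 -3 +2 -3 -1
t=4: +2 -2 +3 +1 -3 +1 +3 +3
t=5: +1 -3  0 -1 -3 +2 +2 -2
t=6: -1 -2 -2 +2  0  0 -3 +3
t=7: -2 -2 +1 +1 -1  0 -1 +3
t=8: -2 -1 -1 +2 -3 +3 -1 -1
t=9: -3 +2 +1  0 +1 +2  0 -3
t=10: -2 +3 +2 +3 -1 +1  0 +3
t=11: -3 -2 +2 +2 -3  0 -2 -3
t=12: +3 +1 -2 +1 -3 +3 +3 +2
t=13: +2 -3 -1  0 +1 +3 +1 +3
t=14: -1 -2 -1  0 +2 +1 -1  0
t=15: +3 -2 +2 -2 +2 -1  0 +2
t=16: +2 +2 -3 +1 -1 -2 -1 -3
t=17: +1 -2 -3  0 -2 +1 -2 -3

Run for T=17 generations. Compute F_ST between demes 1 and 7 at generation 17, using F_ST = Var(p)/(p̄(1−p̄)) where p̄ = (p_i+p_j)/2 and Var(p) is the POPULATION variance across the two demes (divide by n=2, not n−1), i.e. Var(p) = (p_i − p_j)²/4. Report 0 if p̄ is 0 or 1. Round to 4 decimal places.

0.5182

t=0: k=[45 45 45 45 0 0 0 0]
t=1: x=[45.0000 45.0000 45.0000 41.1750 3.8250 0.0000 0.0000 0.0000] k=[45 45 45 40 7 0 0 0]
t=2: x=[45.0000 45.0000 44.5750 37.6200 9.2100 0.5950 0.0000 0.0000] k=[45 45 45 40 12 1 0 0]
t=3: x=[45.0000 45.0000 44.5750 38.0450 13.4450 1.8500 0.0850 0.0000] k=[45 45 43 41 10 4 0 0]
t=4: x=[45.0000 44.8300 43.0000 38.5350 12.1250 4.1700 0.3400 0.0000] k=[45 43 45 40 9 5 3 0]
t=5: x=[44.8300 43.3400 44.4050 37.7900 11.2950 5.1700 2.9150 0.2550] k=[45 40 44 37 8 7 5 0]
t=6: x=[44.5750 40.7650 43.0650 35.1300 10.3800 6.9150 4.7450 0.4250] k=[44 39 41 37 10 7 2 3]
t=7: x=[43.5750 39.5950 40.4900 35.0450 12.0400 6.8300 2.5100 2.9150] k=[42 38 41 36 11 7 2 6]
t=8: x=[41.6600 38.5950 40.3200 34.3000 12.7850 6.9150 2.7650 5.6600] k=[40 38 39 36 10 10 2 5]
t=9: x=[39.8300 38.2550 38.6600 34.0450 12.2100 9.3200 2.9350 4.7450] k=[37 40 40 34 13 11 3 2]
t=10: x=[37.2550 39.7450 39.4900 32.7250 14.6150 10.4900 3.5950 2.0850] k=[35 43 41 36 14 11 4 5]
t=11: x=[35.6800 42.1500 40.7450 34.5550 15.6150 10.6600 4.6800 4.9150] k=[33 40 43 37 13 11 3 2]
t=12: x=[33.5950 39.6600 42.2350 35.4700 14.8700 10.4900 3.5950 2.0850] k=[37 41 40 36 12 13 7 4]
t=13: x=[37.3400 40.5750 39.7450 34.3000 14.1250 12.4050 7.2550 4.2550] k=[39 38 39 34 15 15 8 7]
t=14: x=[38.9150 38.1700 38.4900 32.8100 16.6150 14.4050 8.5100 7.0850] k=[38 36 37 33 19 15 8 7]
t=15: x=[37.8300 36.2550 36.5750 32.1500 19.8500 14.7450 8.5100 7.0850] k=[41 34 39 30 22 14 9 9]
t=16: x=[40.4050 35.0200 37.8100 30.0850 22.0000 14.2550 9.4250 9.0000] k=[42 37 35 31 21 12 8 6]
t=17: x=[41.5750 37.2550 34.8300 30.4900 21.0850 12.4250 8.1700 6.1700] k=[43 35 32 30 19 13 6 3]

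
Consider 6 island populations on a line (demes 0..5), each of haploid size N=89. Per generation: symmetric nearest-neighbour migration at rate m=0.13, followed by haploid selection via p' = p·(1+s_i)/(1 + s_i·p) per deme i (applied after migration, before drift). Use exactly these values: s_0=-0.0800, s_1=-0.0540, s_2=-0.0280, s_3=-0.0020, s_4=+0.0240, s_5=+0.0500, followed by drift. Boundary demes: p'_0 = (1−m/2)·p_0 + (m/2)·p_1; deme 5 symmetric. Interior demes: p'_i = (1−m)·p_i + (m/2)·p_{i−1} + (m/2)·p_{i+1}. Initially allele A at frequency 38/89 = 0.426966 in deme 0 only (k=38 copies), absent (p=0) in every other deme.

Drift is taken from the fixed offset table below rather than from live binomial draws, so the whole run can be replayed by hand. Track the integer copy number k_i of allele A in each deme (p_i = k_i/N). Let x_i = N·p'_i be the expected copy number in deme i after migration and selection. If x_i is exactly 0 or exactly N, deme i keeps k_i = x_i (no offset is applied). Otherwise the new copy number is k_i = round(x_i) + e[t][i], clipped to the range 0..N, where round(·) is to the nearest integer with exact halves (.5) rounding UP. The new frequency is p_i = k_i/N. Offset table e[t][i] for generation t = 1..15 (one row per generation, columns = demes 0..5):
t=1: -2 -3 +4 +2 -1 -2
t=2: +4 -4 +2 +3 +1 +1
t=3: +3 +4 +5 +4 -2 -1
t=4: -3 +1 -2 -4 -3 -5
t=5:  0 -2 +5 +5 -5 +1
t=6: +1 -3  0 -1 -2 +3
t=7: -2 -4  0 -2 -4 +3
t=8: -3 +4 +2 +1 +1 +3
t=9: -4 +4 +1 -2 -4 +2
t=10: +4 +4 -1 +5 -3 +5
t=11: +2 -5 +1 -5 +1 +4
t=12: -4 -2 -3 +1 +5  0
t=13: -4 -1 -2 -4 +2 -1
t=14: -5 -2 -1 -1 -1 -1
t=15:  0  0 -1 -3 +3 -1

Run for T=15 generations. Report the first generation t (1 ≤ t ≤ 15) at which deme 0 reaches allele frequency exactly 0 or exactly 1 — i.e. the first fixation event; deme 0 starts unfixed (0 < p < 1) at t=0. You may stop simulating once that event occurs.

t=0: k=[38 0 0 0 0 0]
t=1: x=[33.7660 2.3401 0.0000 0.0000 0.0000 0.0000] k=[32 0 0 0 0 0]
t=2: x=[28.2872 1.9702 0.0000 0.0000 0.0000 0.0000] k=[32 0 0 0 0 0]
t=3: x=[28.2872 1.9702 0.0000 0.0000 0.0000 0.0000] k=[31 6 0 0 0 0]
t=4: x=[27.7579 6.8745 0.3791 0.0000 0.0000 0.0000] k=[25 8 0 0 0 0]
t=5: x=[22.4659 8.1639 0.5055 0.0000 0.0000 0.0000] k=[22 6 6 0 0 0]
t=6: x=[19.6535 6.6884 5.4626 0.3892 0.0000 0.0000] k=[21 4 5 0 0 0]
t=7: x=[18.6367 4.9062 4.4874 0.3244 0.0000 0.0000] k=[17 1 4 0 0 0]
t=8: x=[14.8969 2.1172 3.4496 0.2595 0.0000 0.0000] k=[12 6 5 1 0 0]
t=9: x=[10.7938 6.0065 4.6775 1.1926 0.0666 0.0000] k=[7 10 6 0 0 0]
t=10: x=[6.6625 9.0822 5.7162 0.3892 0.0000 0.0000] k=[11 13 5 5 0 0]
t=11: x=[10.3431 11.7713 5.3748 4.6661 0.3328 0.0000] k=[12 7 6 0 1 0]
t=12: x=[10.8549 6.8983 5.5260 0.4541 0.8907 0.0682] k=[7 5 3 1 6 0]
t=13: x=[6.3597 4.7444 2.9188 1.4521 5.4041 0.4094] k=[2 4 1 0 7 0]
t=14: x=[1.9634 3.4843 1.0988 0.5190 6.2259 0.4776] k=[0 1 0 0 5 0]

14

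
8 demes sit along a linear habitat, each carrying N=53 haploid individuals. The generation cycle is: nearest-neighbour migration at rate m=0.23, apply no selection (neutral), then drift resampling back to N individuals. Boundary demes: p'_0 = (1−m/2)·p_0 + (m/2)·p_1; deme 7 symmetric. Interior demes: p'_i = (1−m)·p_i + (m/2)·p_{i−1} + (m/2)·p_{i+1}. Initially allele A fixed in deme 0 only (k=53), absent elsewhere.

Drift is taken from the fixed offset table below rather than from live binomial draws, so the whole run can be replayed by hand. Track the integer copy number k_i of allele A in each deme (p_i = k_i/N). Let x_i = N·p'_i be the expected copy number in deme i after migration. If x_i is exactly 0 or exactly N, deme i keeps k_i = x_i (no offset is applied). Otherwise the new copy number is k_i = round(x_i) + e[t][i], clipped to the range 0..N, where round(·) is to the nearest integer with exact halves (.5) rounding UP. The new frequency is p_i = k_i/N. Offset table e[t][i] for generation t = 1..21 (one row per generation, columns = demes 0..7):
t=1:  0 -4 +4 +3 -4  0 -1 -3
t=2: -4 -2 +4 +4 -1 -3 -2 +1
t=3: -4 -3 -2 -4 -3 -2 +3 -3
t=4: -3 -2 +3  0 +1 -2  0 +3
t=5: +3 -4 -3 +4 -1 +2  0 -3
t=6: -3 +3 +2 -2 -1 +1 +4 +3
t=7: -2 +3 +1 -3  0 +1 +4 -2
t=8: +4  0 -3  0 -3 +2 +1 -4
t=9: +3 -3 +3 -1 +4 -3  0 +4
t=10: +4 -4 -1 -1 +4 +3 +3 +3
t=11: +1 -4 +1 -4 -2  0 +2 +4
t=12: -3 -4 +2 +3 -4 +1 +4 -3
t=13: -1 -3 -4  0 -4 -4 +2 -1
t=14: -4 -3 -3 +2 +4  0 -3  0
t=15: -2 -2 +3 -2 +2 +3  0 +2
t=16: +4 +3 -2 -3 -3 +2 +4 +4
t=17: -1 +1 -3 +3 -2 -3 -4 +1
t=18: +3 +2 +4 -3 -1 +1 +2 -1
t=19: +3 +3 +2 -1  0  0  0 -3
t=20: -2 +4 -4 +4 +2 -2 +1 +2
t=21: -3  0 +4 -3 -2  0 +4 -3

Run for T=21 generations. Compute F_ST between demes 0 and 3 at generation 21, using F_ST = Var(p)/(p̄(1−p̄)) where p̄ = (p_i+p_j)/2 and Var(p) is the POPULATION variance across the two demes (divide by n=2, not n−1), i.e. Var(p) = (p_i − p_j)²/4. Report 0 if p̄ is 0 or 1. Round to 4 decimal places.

t=0: k=[53 0 0 0 0 0 0 0]
t=1: x=[46.9050 6.0950 0.0000 0.0000 0.0000 0.0000 0.0000 0.0000] k=[47 2 0 0 0 0 0 0]
t=2: x=[41.8250 6.9450 0.2300 0.0000 0.0000 0.0000 0.0000 0.0000] k=[38 5 4 0 0 0 0 0]
t=3: x=[34.2050 8.6800 3.6550 0.4600 0.0000 0.0000 0.0000 0.0000] k=[30 6 2 0 0 0 0 0]
t=4: x=[27.2400 8.3000 2.2300 0.2300 0.0000 0.0000 0.0000 0.0000] k=[24 6 5 0 0 0 0 0]
t=5: x=[21.9300 7.9550 4.5400 0.5750 0.0000 0.0000 0.0000 0.0000] k=[25 4 2 5 0 0 0 0]
t=6: x=[22.5850 6.1850 2.5750 4.0800 0.5750 0.0000 0.0000 0.0000] k=[20 9 5 2 0 0 0 0]
t=7: x=[18.7350 9.8050 5.1150 2.1150 0.2300 0.0000 0.0000 0.0000] k=[17 13 6 0 0 0 0 0]
t=8: x=[16.5400 12.6550 6.1150 0.6900 0.0000 0.0000 0.0000 0.0000] k=[21 13 3 1 0 0 0 0]
t=9: x=[20.0800 12.7700 3.9200 1.1150 0.1150 0.0000 0.0000 0.0000] k=[23 10 7 0 4 0 0 0]
t=10: x=[21.5050 11.1500 6.5400 1.2650 3.0800 0.4600 0.0000 0.0000] k=[26 7 6 0 7 3 0 0]
t=11: x=[23.8150 9.0700 5.4250 1.4950 5.7350 3.1150 0.3450 0.0000] k=[25 5 6 0 4 3 2 0]
t=12: x=[22.7000 7.4150 5.1950 1.1500 3.4250 3.0000 1.8850 0.2300] k=[20 3 7 4 0 4 6 0]
t=13: x=[18.0450 5.4150 6.1950 3.8850 0.9200 3.7700 5.0800 0.6900] k=[17 2 2 4 0 0 7 0]
t=14: x=[15.2750 3.7250 2.2300 3.3100 0.4600 0.8050 5.3900 0.8050] k=[11 1 0 5 4 1 2 1]
t=15: x=[9.8500 2.0350 0.6900 4.3100 3.7700 1.4600 1.7700 1.1150] k=[8 0 4 2 6 4 2 3]
t=16: x=[7.0800 1.3800 3.3100 2.6900 5.3100 4.0000 2.3450 2.8850] k=[11 4 1 0 2 6 6 7]
t=17: x=[10.1950 4.4600 1.2300 0.3450 2.2300 5.5400 6.1150 6.8850] k=[9 5 0 3 0 3 2 8]
t=18: x=[8.5400 4.8850 0.9200 2.3100 0.6900 2.5400 2.8050 7.3100] k=[12 7 5 0 0 4 5 6]
t=19: x=[11.4250 7.3450 4.6550 0.5750 0.4600 3.6550 5.0000 5.8850] k=[14 10 7 0 0 4 5 3]
t=20: x=[13.5400 10.1150 6.5400 0.8050 0.4600 3.6550 4.6550 3.2300] k=[12 14 3 5 2 2 6 5]
t=21: x=[12.2300 12.5050 4.4950 4.4250 2.3450 2.4600 5.4250 5.1150] k=[9 13 8 1 0 2 9 2]

0.0667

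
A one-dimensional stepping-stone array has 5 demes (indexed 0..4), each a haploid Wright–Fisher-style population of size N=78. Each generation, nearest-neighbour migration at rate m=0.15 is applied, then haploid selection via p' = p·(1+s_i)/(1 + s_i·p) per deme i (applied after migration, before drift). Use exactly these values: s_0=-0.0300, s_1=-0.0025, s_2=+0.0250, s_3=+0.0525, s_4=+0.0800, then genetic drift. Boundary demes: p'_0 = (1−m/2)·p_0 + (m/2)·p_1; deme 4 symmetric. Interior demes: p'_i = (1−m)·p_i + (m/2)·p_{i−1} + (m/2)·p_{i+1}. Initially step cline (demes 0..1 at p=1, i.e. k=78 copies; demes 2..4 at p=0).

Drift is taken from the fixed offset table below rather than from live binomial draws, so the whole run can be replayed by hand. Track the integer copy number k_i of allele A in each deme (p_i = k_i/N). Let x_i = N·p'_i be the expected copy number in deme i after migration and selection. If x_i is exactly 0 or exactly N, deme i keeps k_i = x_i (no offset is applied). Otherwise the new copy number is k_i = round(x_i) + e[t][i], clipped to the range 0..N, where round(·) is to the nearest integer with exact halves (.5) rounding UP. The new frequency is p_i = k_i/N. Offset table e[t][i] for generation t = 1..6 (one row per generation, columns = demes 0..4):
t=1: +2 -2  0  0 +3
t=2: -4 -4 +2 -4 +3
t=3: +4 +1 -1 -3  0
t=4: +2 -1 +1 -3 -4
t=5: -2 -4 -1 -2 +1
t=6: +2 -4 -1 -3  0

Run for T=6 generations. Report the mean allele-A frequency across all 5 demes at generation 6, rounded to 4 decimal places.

t=0: k=[78 78 0 0 0]
t=1: x=[78.0000 72.1364 5.9850 0.0000 0.0000] k=[78 70 6 0 0]
t=2: x=[77.3816 65.7742 10.5737 0.4735 0.0000] k=[73 62 13 0 0]
t=3: x=[72.0087 59.1142 16.0119 1.0255 0.0000] k=[76 60 15 0 0]
t=4: x=[74.7052 57.7875 17.5840 1.1832 0.0000] k=[77 57 19 0 0]
t=5: x=[75.4252 55.6101 20.7995 1.4984 0.0000] k=[73 52 20 0 0]
t=6: x=[71.2393 51.1309 21.2800 1.5772 0.0000] k=[73 47 20 0 0]

0.3590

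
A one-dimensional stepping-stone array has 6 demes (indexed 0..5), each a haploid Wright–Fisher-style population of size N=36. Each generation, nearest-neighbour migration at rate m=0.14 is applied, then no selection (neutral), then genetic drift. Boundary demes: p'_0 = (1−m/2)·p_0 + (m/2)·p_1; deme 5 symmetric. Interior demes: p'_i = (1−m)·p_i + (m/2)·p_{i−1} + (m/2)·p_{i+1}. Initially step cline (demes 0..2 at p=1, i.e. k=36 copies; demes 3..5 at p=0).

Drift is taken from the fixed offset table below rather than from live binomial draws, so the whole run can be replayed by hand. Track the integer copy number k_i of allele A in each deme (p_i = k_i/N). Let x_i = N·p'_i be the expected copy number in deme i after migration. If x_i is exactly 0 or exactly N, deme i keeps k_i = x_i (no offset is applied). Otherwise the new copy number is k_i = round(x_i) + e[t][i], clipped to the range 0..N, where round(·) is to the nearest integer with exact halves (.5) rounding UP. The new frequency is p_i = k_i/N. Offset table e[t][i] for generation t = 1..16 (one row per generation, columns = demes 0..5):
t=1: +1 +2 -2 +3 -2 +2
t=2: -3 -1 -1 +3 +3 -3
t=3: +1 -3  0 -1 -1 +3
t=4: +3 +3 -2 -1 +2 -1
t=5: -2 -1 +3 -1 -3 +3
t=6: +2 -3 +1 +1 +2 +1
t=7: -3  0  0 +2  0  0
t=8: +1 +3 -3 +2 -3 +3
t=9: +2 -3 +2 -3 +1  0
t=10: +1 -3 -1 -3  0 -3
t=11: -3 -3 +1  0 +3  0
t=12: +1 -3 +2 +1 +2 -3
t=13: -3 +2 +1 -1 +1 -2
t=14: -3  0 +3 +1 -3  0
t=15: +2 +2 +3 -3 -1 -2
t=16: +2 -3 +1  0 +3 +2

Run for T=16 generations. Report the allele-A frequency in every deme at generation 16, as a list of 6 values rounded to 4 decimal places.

[0.8056, 0.6667, 0.8056, 0.3889, 0.3056, 0.0833]

t=0: k=[36 36 36 0 0 0]
t=1: x=[36.0000 36.0000 33.4800 2.5200 0.0000 0.0000] k=[36 36 31 6 0 0]
t=2: x=[36.0000 35.6500 29.6000 7.3300 0.4200 0.0000] k=[36 35 29 10 3 0]
t=3: x=[35.9300 34.6500 28.0900 10.8400 3.2800 0.2100] k=[36 32 28 10 2 3]
t=4: x=[35.7200 32.0000 27.0200 10.7000 2.6300 2.9300] k=[36 35 25 10 5 2]
t=5: x=[35.9300 34.3700 24.6500 10.7000 5.1400 2.2100] k=[34 33 28 10 2 5]
t=6: x=[33.9300 32.7200 27.0900 10.7000 2.7700 4.7900] k=[36 30 28 12 5 6]
t=7: x=[35.5800 30.2800 27.0200 12.6300 5.5600 5.9300] k=[33 30 27 15 6 6]
t=8: x=[32.7900 30.0000 26.3700 15.2100 6.6300 6.0000] k=[34 33 23 17 4 9]
t=9: x=[33.9300 32.3700 23.2800 16.5100 5.2600 8.6500] k=[36 29 25 14 6 9]
t=10: x=[35.5100 29.2100 24.5100 14.2100 6.7700 8.7900] k=[36 26 24 11 7 6]
t=11: x=[35.3000 26.5600 23.2300 11.6300 7.2100 6.0700] k=[32 24 24 12 10 6]
t=12: x=[31.4400 24.5600 23.1600 12.7000 9.8600 6.2800] k=[32 22 25 14 12 3]
t=13: x=[31.3000 22.9100 24.0200 14.6300 11.5100 3.6300] k=[28 25 25 14 13 2]
t=14: x=[27.7900 25.2100 24.2300 14.7000 12.3000 2.7700] k=[25 25 27 16 9 3]
t=15: x=[25.0000 25.1400 26.0900 16.2800 9.0700 3.4200] k=[27 27 29 13 8 1]
t=16: x=[27.0000 27.1400 27.7400 13.7700 7.8600 1.4900] k=[29 24 29 14 11 3]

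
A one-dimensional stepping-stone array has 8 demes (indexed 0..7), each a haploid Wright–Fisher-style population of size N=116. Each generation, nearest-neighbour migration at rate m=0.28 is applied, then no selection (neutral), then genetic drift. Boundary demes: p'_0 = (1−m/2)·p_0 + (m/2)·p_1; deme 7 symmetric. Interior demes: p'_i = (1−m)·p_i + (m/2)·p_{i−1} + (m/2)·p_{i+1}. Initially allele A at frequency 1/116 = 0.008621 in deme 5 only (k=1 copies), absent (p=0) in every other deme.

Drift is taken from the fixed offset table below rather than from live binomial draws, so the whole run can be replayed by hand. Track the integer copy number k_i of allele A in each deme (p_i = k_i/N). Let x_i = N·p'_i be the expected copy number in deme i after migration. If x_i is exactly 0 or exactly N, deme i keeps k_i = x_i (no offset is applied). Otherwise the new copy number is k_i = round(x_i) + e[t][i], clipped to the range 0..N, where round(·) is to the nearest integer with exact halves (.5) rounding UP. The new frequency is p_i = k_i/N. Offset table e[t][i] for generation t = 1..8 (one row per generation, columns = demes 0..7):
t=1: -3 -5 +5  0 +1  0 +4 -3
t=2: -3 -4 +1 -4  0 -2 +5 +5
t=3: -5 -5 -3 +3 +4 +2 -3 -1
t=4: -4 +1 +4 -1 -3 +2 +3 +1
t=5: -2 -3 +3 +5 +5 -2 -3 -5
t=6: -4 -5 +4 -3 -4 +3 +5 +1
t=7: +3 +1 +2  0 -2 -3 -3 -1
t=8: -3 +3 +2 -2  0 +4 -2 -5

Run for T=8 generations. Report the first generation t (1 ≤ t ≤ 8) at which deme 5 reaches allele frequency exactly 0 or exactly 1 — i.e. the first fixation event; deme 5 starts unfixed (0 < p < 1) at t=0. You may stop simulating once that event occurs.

2

t=0: k=[0 0 0 0 0 1 0 0]
t=1: x=[0.0000 0.0000 0.0000 0.0000 0.1400 0.7200 0.1400 0.0000] k=[0 0 0 0 1 1 4 0]
t=2: x=[0.0000 0.0000 0.0000 0.1400 0.8600 1.4200 3.0200 0.5600] k=[0 0 0 0 1 0 8 6]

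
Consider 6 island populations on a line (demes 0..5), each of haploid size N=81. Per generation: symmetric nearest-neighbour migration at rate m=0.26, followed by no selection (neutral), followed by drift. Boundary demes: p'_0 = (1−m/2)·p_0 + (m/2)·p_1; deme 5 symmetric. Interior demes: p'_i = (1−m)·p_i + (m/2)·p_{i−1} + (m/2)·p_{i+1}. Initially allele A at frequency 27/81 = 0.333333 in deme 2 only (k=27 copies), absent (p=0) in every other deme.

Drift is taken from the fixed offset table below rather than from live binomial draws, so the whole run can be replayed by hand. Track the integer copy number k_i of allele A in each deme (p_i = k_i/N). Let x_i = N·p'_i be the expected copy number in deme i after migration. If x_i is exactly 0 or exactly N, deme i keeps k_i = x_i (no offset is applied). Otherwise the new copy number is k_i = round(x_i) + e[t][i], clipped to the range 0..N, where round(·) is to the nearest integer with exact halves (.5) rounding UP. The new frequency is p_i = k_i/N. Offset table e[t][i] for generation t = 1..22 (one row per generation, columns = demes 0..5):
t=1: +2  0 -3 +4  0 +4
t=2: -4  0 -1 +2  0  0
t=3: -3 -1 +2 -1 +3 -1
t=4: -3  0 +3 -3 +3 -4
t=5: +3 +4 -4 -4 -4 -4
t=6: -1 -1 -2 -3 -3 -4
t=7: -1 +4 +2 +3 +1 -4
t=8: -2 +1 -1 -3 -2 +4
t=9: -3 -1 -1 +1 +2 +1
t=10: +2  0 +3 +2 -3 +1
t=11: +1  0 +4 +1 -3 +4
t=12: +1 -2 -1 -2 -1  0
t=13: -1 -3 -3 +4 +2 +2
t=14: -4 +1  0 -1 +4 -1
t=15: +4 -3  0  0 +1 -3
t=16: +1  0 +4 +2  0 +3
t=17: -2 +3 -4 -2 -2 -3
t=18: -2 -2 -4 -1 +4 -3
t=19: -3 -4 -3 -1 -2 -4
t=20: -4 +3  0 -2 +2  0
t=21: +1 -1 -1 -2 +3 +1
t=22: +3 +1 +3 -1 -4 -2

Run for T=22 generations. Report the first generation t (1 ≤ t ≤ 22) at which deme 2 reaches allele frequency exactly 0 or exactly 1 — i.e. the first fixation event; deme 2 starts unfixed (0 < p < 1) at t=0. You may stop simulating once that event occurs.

19

t=0: k=[0 0 27 0 0 0]
t=1: x=[0.0000 3.5100 19.9800 3.5100 0.0000 0.0000] k=[0 4 17 8 0 0]
t=2: x=[0.5200 5.1700 14.1400 8.1300 1.0400 0.0000] k=[0 5 13 10 1 0]
t=3: x=[0.6500 5.3900 11.5700 9.2200 2.0400 0.1300] k=[0 4 14 8 5 0]
t=4: x=[0.5200 4.7800 11.9200 8.3900 4.7400 0.6500] k=[0 5 15 5 8 0]
t=5: x=[0.6500 5.6500 12.4000 6.6900 6.5700 1.0400] k=[4 10 8 3 3 0]
t=6: x=[4.7800 8.9600 7.6100 3.6500 2.6100 0.3900] k=[4 8 6 1 0 0]
t=7: x=[4.5200 7.2200 5.6100 1.5200 0.1300 0.0000] k=[4 11 8 5 1 0]
t=8: x=[4.9100 9.7000 8.0000 4.8700 1.3900 0.1300] k=[3 11 7 2 0 4]
t=9: x=[4.0400 9.4400 6.8700 2.3900 0.7800 3.4800] k=[1 8 6 3 3 4]
t=10: x=[1.9100 6.8300 5.8700 3.3900 3.1300 3.8700] k=[4 7 9 5 0 5]
t=11: x=[4.3900 6.8700 8.2200 4.8700 1.3000 4.3500] k=[5 7 12 6 0 8]
t=12: x=[5.2600 7.3900 10.5700 6.0000 1.8200 6.9600] k=[6 5 10 4 1 7]
t=13: x=[5.8700 5.7800 8.5700 4.3900 2.1700 6.2200] k=[5 3 6 8 4 8]
t=14: x=[4.7400 3.6500 5.8700 7.2200 5.0400 7.4800] k=[1 5 6 6 9 6]
t=15: x=[1.5200 4.6100 5.8700 6.3900 8.2200 6.3900] k=[6 2 6 6 9 3]
t=16: x=[5.4800 3.0400 5.4800 6.3900 7.8300 3.7800] k=[6 3 9 8 8 7]
t=17: x=[5.6100 4.1700 8.0900 8.1300 7.8700 7.1300] k=[4 7 4 6 6 4]
t=18: x=[4.3900 6.2200 4.6500 5.7400 5.7400 4.2600] k=[2 4 1 5 10 1]
t=19: x=[2.2600 3.3500 1.9100 5.1300 8.1800 2.1700] k=[0 0 0 4 6 0]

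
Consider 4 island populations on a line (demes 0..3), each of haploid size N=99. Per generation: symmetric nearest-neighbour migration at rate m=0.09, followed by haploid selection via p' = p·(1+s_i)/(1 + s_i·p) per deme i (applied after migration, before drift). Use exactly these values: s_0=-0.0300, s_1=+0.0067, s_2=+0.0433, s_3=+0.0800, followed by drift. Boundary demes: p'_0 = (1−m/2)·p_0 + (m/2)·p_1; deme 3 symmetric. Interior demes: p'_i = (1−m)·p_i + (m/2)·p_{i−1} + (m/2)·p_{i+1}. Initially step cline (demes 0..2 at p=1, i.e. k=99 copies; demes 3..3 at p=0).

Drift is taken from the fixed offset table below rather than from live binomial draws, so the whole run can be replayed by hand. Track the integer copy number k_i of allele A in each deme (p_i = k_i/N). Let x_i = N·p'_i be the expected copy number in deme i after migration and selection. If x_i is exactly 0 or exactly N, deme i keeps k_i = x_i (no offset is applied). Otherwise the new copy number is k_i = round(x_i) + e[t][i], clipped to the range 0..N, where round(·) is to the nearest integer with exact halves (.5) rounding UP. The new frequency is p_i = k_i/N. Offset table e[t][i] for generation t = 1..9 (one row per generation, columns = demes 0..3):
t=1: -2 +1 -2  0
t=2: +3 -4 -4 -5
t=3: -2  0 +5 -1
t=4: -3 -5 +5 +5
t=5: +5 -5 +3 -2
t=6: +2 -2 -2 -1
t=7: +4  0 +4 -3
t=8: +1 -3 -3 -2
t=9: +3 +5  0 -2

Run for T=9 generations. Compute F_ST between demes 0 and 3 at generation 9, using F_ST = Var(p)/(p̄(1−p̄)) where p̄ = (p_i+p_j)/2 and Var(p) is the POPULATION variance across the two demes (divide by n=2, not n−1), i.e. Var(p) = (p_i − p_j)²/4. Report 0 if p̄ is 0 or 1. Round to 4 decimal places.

0.5469

t=0: k=[99 99 99 0]
t=1: x=[99.0000 99.0000 94.7219 4.7941] k=[99 99 93 5]
t=2: x=[99.0000 98.7318 89.6743 9.6072] k=[99 95 86 5]
t=3: x=[98.8144 94.8019 83.3273 9.2718] k=[97 95 88 8]
t=4: x=[96.8468 94.8019 85.2254 12.4117] k=[94 90 90 17]
t=5: x=[93.6684 90.2335 87.1639 21.5545] k=[99 85 90 20]
t=6: x=[98.3506 85.9309 87.0767 24.5429] k=[99 84 85 24]
t=7: x=[98.3043 84.8014 82.7928 28.2735] k=[99 85 87 25]
t=8: x=[98.3506 85.7966 84.6480 29.3540] k=[99 83 82 27]
t=9: x=[98.2579 83.7613 80.2235 31.0924] k=[99 89 80 29]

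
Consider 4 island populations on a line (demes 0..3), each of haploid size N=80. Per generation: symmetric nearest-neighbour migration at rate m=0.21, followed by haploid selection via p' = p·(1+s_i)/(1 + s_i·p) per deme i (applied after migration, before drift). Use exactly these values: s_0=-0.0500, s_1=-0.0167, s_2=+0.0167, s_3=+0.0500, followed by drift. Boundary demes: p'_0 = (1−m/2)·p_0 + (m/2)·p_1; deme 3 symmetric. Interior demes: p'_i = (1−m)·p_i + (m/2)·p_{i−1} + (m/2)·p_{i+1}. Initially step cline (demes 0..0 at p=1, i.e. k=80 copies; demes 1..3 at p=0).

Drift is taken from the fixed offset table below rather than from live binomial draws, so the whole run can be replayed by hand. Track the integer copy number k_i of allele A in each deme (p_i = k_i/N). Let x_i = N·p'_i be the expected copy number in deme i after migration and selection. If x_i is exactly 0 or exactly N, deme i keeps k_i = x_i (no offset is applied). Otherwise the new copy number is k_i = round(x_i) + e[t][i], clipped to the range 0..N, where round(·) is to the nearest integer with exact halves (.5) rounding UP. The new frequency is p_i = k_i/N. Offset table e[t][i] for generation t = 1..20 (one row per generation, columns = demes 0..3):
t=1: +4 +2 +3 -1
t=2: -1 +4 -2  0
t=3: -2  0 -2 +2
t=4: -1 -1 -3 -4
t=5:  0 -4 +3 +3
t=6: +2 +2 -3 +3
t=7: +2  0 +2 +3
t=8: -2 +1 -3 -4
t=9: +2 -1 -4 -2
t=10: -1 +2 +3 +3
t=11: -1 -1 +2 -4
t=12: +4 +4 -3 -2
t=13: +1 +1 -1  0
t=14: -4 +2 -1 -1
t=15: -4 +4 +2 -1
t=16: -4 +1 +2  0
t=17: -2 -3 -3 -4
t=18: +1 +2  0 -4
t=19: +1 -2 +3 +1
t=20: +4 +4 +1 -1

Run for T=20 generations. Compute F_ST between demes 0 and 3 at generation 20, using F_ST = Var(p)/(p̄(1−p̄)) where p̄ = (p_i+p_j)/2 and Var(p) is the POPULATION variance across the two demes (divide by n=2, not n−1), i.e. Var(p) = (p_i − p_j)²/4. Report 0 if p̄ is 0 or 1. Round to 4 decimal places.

0.0993

t=0: k=[80 0 0 0]
t=1: x=[71.2065 8.2742 0.0000 0.0000] k=[75 10 0 0]
t=2: x=[67.6487 15.5628 1.0673 0.0000] k=[67 20 0 0]
t=3: x=[61.3412 22.5612 2.1341 0.0000] k=[59 23 0 0]
t=4: x=[54.3342 24.0806 2.4541 0.0000] k=[53 23 0 0]
t=5: x=[48.8804 23.4548 2.4541 0.0000] k=[49 19 5 0]
t=6: x=[44.8425 20.4228 6.0368 0.5511] k=[47 22 3 4]
t=7: x=[43.3588 22.3577 5.1797 4.0798] k=[45 22 7 7]
t=8: x=[41.5619 22.5662 8.7026 7.3180] k=[40 24 6 3]
t=9: x=[37.2973 23.5095 7.6893 3.4736] k=[39 23 4 1]
t=10: x=[36.3007 22.4123 5.7680 1.3796] k=[35 24 9 4]
t=11: x=[32.8476 23.3009 10.1964 4.7379] k=[32 22 12 1]
t=12: x=[29.9825 21.7324 12.0637 2.2597] k=[34 26 9 0]
t=13: x=[32.1687 24.7661 9.9838 0.9917] k=[33 26 9 1]
t=14: x=[31.2826 24.6618 10.0901 1.9298] k=[27 27 9 1]
t=15: x=[26.0903 24.8208 10.1964 1.9298] k=[22 29 12 1]
t=16: x=[21.9096 26.1825 12.8072 2.2597] k=[18 27 15 2]
t=17: x=[18.2134 24.5078 15.0968 3.5258] k=[16 22 12 0]
t=18: x=[15.9644 20.0658 11.9575 1.3220] k=[17 22 12 0]
t=19: x=[16.8331 20.1699 11.9575 1.3220] k=[18 18 15 2]
t=20: x=[17.2946 17.4541 14.1418 3.5258] k=[21 21 15 3]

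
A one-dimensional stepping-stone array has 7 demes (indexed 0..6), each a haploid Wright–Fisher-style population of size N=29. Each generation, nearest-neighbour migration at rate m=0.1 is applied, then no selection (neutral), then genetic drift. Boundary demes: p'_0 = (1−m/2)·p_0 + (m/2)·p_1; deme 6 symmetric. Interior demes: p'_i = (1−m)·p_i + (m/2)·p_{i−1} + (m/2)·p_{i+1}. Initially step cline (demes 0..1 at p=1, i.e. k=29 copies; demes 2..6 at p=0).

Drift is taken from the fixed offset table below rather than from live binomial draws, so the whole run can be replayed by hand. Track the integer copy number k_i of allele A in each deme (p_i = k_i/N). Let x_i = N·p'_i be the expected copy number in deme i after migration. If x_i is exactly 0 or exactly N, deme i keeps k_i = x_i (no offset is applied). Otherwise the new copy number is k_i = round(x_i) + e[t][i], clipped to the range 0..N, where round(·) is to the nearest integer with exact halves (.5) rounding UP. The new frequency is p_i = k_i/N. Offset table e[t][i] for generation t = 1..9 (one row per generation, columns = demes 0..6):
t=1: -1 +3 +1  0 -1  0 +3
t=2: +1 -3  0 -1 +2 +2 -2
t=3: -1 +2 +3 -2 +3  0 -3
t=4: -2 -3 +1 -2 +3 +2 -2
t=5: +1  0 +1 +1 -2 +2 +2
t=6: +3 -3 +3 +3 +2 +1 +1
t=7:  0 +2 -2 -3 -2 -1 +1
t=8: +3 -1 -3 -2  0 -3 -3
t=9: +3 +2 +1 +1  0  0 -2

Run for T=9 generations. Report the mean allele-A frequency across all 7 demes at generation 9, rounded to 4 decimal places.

0.3005

t=0: k=[29 29 0 0 0 0 0]
t=1: x=[29.0000 27.5500 1.4500 0.0000 0.0000 0.0000 0.0000] k=[29 29 2 0 0 0 0]
t=2: x=[29.0000 27.6500 3.2500 0.1000 0.0000 0.0000 0.0000] k=[29 25 3 0 0 0 0]
t=3: x=[28.8000 24.1000 3.9500 0.1500 0.0000 0.0000 0.0000] k=[28 26 7 0 0 0 0]
t=4: x=[27.9000 25.1500 7.6000 0.3500 0.0000 0.0000 0.0000] k=[26 22 9 0 0 0 0]
t=5: x=[25.8000 21.5500 9.2000 0.4500 0.0000 0.0000 0.0000] k=[27 22 10 1 0 0 0]
t=6: x=[26.7500 21.6500 10.1500 1.4000 0.0500 0.0000 0.0000] k=[29 19 13 4 2 0 0]
t=7: x=[28.5000 19.2000 12.8500 4.3500 2.0000 0.1000 0.0000] k=[29 21 11 1 0 0 0]
t=8: x=[28.6000 20.9000 11.0000 1.4500 0.0500 0.0000 0.0000] k=[29 20 8 0 0 0 0]
t=9: x=[28.5500 19.8500 8.2000 0.4000 0.0000 0.0000 0.0000] k=[29 22 9 1 0 0 0]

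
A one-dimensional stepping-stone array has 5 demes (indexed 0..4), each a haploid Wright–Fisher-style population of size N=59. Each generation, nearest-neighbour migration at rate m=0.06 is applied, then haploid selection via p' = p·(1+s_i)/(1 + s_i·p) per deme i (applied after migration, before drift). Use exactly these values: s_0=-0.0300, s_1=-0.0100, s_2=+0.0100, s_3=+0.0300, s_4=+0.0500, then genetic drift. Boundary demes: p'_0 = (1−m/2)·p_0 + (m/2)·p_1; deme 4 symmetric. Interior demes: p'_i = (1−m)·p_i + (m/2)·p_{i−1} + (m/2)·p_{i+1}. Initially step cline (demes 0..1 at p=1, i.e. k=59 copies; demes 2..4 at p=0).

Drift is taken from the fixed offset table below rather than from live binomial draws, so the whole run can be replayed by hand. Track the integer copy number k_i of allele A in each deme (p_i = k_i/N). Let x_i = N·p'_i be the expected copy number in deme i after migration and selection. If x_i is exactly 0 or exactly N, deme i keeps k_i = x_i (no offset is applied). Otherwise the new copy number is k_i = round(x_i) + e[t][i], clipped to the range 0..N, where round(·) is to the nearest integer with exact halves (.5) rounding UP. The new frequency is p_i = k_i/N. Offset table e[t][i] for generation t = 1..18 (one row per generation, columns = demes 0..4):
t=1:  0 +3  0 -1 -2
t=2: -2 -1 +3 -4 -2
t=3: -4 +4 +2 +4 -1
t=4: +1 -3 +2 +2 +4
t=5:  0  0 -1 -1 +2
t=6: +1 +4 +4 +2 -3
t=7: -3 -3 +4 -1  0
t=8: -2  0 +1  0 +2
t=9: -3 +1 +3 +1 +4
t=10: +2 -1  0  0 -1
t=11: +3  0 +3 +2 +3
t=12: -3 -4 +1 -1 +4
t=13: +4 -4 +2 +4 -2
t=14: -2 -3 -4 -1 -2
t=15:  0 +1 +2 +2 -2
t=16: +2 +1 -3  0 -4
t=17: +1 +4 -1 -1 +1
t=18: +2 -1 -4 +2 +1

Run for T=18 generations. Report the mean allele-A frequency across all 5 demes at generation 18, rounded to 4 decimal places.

0.5254

t=0: k=[59 59 0 0 0]
t=1: x=[59.0000 57.2127 1.7872 0.0000 0.0000] k=[59 59 2 0 0]
t=2: x=[59.0000 57.2732 3.6842 0.0618 0.0000] k=[59 56 7 0 0]
t=3: x=[58.9072 54.5791 8.3309 0.2163 0.0000] k=[55 59 10 4 0]
t=4: x=[55.0081 57.3944 11.3811 4.1732 0.1260] k=[56 54 13 6 4]
t=5: x=[55.8504 52.7743 14.1266 6.3148 4.2484] k=[56 53 13 5 6]
t=6: x=[55.8196 51.8269 14.0663 5.4136 6.2369] k=[57 56 18 7 3]
t=7: x=[56.9094 54.8514 18.9377 7.3992 3.2674] k=[54 52 23 6 3]
t=8: x=[53.7973 51.1216 23.5006 6.5911 3.2360] k=[52 51 25 7 5]
t=9: x=[51.7792 50.1748 25.3838 7.6752 5.2903] k=[49 51 28 9 9]
t=10: x=[48.8057 50.1748 28.2665 9.8094 9.3785] k=[51 49 28 10 8]
t=11: x=[50.7257 48.3425 28.2365 10.7372 8.4056] k=[54 48 31 13 11]
t=12: x=[53.6743 47.5777 31.1164 13.7899 11.5052] k=[51 44 32 13 16]
t=13: x=[50.5724 43.7366 31.9358 13.9727 16.4833] k=[55 40 34 18 14]
t=14: x=[54.4230 40.1413 33.8437 18.7359 14.6507] k=[52 37 30 18 13]
t=15: x=[51.3495 37.1018 29.9967 18.5842 13.6553] k=[51 38 32 21 12]
t=16: x=[50.3884 38.0745 31.9958 21.4620 12.7509] k=[52 39 29 21 9]
t=17: x=[51.4108 38.9572 29.2067 21.2805 9.7507] k=[52 43 28 20 11]
t=18: x=[51.5336 42.7017 28.3565 20.3623 11.7215] k=[54 42 24 22 13]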